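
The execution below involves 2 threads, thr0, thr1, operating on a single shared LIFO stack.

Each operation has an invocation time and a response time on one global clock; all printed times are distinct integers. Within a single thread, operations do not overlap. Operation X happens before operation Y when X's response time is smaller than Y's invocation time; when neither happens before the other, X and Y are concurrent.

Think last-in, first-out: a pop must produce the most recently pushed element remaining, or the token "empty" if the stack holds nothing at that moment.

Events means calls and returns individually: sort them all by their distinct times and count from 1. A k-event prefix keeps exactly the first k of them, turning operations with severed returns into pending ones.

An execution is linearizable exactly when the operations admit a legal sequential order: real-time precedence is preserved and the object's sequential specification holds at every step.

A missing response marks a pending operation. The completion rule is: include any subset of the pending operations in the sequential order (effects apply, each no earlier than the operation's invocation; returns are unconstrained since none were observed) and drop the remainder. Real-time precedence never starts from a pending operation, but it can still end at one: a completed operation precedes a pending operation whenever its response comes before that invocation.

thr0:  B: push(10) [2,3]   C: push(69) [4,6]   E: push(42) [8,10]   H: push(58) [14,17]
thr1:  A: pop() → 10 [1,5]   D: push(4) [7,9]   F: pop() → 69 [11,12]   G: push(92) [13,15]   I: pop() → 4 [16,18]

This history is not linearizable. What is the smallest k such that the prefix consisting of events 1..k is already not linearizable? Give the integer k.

12

events 1..11 are linearizable, e.g. via B, A, C, D, E:
1. B push(10), leaving stack <10>
2. A pop() → 10, leaving stack <>
3. C push(69), leaving stack <69>
4. D push(4), leaving stack <69,4>
5. E push(42), leaving stack <69,4,42>
with event 12 included (F responding at time 12), all real-time-consistent orders fail
e.g. A, B, C, D, E, F: illegal at step 1, since A pop() → 10 cannot apply there
e.g. A, B, C, E, D, F: illegal at step 1, since A pop() → 10 cannot apply there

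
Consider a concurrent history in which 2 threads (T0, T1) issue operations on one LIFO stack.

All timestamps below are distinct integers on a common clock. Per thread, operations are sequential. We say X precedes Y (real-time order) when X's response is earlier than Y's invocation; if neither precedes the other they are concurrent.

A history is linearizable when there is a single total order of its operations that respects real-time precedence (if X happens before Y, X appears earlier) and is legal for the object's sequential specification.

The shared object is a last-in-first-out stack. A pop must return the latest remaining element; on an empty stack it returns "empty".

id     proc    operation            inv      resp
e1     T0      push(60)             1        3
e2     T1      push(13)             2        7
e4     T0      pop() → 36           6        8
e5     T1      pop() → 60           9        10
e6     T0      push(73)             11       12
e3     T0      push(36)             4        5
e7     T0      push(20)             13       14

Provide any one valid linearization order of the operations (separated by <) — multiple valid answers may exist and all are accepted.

e2 < e1 < e3 < e4 < e5 < e6 < e7

after step 1 (e2 push(13)): stack <13>
after step 2 (e1 push(60)): stack <13,60>
after step 3 (e3 push(36)): stack <13,60,36>
after step 4 (e4 pop() → 36): stack <13,60>
after step 5 (e5 pop() → 60): stack <13>
after step 6 (e6 push(73)): stack <13,73>
after step 7 (e7 push(20)): stack <13,73,20>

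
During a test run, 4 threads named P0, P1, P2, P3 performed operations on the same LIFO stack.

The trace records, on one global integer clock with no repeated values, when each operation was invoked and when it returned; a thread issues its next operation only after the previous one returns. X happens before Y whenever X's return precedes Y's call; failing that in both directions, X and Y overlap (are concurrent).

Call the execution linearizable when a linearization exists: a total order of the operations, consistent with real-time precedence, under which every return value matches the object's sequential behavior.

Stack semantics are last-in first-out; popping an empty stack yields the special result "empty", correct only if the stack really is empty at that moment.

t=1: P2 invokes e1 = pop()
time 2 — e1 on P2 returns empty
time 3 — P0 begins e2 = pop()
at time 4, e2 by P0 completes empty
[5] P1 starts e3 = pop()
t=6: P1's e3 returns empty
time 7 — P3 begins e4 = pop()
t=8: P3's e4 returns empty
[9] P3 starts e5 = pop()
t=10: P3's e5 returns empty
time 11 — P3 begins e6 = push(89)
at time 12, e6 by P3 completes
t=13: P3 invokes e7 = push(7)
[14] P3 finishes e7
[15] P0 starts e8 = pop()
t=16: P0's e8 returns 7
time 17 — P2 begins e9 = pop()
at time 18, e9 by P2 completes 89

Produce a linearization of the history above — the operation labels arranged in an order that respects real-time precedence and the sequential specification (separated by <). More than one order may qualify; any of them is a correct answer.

e1 < e2 < e3 < e4 < e5 < e6 < e7 < e8 < e9

1. e1 pop() → empty, leaving stack <>
2. e2 pop() → empty, leaving stack <>
3. e3 pop() → empty, leaving stack <>
4. e4 pop() → empty, leaving stack <>
5. e5 pop() → empty, leaving stack <>
6. e6 push(89), leaving stack <89>
7. e7 push(7), leaving stack <89,7>
8. e8 pop() → 7, leaving stack <89>
9. e9 pop() → 89, leaving stack <>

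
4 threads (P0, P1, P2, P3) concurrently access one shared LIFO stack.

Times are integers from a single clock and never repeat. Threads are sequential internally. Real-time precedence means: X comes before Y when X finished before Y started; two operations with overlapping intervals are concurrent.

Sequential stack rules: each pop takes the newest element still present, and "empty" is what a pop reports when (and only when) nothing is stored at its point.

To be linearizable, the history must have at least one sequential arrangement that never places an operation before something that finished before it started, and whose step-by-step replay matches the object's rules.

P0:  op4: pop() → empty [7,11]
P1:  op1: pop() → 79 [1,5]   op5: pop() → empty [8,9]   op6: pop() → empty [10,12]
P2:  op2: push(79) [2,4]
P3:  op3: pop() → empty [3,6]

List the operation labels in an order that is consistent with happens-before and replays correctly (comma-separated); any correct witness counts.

op2, op1, op3, op4, op5, op6

after step 1 (op2 push(79)): stack <79>
after step 2 (op1 pop() → 79): stack <>
after step 3 (op3 pop() → empty): stack <>
after step 4 (op4 pop() → empty): stack <>
after step 5 (op5 pop() → empty): stack <>
after step 6 (op6 pop() → empty): stack <>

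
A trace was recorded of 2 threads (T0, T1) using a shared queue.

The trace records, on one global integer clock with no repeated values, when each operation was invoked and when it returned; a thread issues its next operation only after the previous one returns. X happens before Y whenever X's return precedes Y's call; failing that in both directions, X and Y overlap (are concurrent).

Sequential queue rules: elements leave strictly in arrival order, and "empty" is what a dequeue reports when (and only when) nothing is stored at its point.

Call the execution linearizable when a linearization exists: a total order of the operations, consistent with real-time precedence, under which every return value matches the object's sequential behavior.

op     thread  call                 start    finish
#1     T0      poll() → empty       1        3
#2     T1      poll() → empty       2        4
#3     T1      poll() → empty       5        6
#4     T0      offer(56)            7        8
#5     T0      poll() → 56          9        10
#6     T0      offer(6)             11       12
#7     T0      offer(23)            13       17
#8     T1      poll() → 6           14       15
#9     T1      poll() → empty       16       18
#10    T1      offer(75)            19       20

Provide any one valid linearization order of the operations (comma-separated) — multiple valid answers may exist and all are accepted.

#1, #2, #3, #4, #5, #6, #8, #9, #7, #10

step 1: #1 poll() → empty — queue <>
step 2: #2 poll() → empty — queue <>
step 3: #3 poll() → empty — queue <>
step 4: #4 offer(56) — queue <56>
step 5: #5 poll() → 56 — queue <>
step 6: #6 offer(6) — queue <6>
step 7: #8 poll() → 6 — queue <>
step 8: #9 poll() → empty — queue <>
step 9: #7 offer(23) — queue <23>
step 10: #10 offer(75) — queue <23,75>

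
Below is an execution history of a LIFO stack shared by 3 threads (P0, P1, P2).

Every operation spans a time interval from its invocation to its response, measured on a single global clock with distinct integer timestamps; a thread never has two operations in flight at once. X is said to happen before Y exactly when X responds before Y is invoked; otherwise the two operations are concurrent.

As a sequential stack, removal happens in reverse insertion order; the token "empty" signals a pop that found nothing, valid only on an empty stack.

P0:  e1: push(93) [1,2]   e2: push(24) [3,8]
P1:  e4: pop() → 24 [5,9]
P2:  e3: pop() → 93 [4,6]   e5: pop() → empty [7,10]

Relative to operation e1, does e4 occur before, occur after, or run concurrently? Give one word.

e4 spans [5,9], e1 spans [1,2]
resp(e1)=2 < inv(e4)=5

after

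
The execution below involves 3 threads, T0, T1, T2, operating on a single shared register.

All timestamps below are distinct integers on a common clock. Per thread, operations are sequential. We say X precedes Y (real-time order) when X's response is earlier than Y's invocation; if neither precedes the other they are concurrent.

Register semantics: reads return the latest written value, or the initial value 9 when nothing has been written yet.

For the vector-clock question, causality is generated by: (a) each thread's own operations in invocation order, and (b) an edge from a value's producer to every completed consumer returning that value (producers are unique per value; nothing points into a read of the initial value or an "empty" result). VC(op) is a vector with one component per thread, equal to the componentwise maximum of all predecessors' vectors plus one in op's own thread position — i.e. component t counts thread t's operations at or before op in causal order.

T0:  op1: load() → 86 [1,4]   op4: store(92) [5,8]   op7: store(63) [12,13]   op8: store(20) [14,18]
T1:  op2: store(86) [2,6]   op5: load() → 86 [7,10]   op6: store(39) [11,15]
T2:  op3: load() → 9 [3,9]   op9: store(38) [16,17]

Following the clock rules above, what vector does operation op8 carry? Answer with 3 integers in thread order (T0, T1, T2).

(4, 1, 0)

op3 (invocation 3): nothing precedes it; T2's component alone gives (0, 0, 1)
op2 (invocation 2): nothing precedes it; T1's component alone gives (0, 1, 0)
VC(op9, invoked at 16): max of VC(op3)=(0, 0, 1), then +1 on thread T2 → (0, 0, 2)
VC(op5, invoked at 7): max of VC(op2)=(0, 1, 0), then +1 on thread T1 → (0, 2, 0)
VC(op1, invoked at 1): max of VC(op2)=(0, 1, 0), then +1 on thread T0 → (1, 1, 0)
VC(op6, invoked at 11): max of VC(op5)=(0, 2, 0), then +1 on thread T1 → (0, 3, 0)
VC(op4, invoked at 5): max of VC(op1)=(1, 1, 0), then +1 on thread T0 → (2, 1, 0)
VC(op7, invoked at 12): max of VC(op4)=(2, 1, 0), then +1 on thread T0 → (3, 1, 0)
VC(op8, invoked at 14): max of VC(op7)=(3, 1, 0), then +1 on thread T0 → (4, 1, 0)
target: VC(op8) = (4, 1, 0)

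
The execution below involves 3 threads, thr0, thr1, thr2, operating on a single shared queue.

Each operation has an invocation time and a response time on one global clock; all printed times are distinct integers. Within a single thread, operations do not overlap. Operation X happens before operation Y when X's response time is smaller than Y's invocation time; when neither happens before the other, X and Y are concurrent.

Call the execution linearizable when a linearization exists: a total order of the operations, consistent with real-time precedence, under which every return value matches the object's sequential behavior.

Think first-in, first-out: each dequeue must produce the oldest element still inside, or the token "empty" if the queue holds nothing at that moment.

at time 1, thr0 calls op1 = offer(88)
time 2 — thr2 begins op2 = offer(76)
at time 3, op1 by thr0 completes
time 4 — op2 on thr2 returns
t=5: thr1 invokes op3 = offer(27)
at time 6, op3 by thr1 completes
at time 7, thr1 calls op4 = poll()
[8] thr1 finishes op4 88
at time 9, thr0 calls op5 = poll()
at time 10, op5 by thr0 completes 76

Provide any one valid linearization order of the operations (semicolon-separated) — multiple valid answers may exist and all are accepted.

step 1: op1 offer(88) — queue <88>
step 2: op2 offer(76) — queue <88,76>
step 3: op3 offer(27) — queue <88,76,27>
step 4: op4 poll() → 88 — queue <76,27>
step 5: op5 poll() → 76 — queue <27>

op1; op2; op3; op4; op5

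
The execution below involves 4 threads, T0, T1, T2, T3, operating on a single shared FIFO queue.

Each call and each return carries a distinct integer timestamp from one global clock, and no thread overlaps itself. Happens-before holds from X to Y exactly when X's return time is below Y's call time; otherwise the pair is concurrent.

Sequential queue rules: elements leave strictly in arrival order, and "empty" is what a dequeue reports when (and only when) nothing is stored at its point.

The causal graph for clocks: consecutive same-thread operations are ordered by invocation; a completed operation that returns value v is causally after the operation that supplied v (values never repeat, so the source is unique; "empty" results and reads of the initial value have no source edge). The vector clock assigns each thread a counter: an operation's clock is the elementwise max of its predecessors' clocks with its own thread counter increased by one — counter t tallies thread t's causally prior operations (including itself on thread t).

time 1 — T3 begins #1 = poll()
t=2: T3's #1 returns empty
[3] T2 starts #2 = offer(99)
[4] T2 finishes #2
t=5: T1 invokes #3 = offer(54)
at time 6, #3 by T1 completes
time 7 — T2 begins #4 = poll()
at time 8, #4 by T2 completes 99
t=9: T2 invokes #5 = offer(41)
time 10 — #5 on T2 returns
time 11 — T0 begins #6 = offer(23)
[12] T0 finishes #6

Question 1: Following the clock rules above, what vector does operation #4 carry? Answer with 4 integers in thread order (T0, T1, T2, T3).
(0, 0, 2, 0)

no predecessors for #1 (invoked 1): T3 increments from zero → (0, 0, 0, 1)
no predecessors for #2 (invoked 3): T2 increments from zero → (0, 0, 1, 0)
no predecessors for #3 (invoked 5): T1 increments from zero → (0, 1, 0, 0)
no predecessors for #6 (invoked 11): T0 increments from zero → (1, 0, 0, 0)
#4 (invocation 7): componentwise max over VC(#2)=(0, 0, 1, 0), +1 at T2, giving (0, 0, 2, 0)
#5 (invocation 9): componentwise max over VC(#4)=(0, 0, 2, 0), +1 at T2, giving (0, 0, 3, 0)
target: VC(#4) = (0, 0, 2, 0)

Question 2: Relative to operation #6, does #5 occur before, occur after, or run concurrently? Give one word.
before

#5 spans [9,10], #6 spans [11,12]
resp(#5)=10 < inv(#6)=11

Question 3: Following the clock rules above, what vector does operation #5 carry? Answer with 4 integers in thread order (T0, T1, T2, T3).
(0, 0, 3, 0)

invoked at 1, #1 has no predecessors; its own T3 bump gives (0, 0, 0, 1)
invoked at 3, #2 has no predecessors; its own T2 bump gives (0, 0, 1, 0)
invoked at 5, #3 has no predecessors; its own T1 bump gives (0, 1, 0, 0)
invoked at 11, #6 has no predecessors; its own T0 bump gives (1, 0, 0, 0)
from VC(#2)=(0, 0, 1, 0), #4 (invoked 7) maxes components and bumps T2 → (0, 0, 2, 0)
from VC(#4)=(0, 0, 2, 0), #5 (invoked 9) maxes components and bumps T2 → (0, 0, 3, 0)
target: VC(#5) = (0, 0, 3, 0)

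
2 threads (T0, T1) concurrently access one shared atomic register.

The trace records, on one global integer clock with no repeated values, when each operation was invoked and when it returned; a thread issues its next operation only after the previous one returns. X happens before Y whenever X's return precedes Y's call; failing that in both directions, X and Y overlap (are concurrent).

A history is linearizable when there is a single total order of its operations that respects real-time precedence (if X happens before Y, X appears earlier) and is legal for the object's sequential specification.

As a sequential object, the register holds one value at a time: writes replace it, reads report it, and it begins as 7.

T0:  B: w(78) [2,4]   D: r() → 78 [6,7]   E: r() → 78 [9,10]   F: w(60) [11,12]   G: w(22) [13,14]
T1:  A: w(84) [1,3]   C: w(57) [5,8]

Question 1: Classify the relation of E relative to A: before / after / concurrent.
Answer: after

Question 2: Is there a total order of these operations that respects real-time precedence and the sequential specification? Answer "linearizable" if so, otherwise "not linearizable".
not linearizable

prefix check: 1..9 passes, 1..10 fails once E's time-10 response joins
every one of the 4 real-time-consistent orders over 5 completed atomic register ops fails the sequential spec
one such order, A, B, C, D, E, breaks at step 4 where D r() → 78 is illegal
one such order, A, B, D, C, E, breaks at step 5 where E r() → 78 is illegal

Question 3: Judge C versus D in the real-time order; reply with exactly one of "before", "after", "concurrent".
Answer: concurrent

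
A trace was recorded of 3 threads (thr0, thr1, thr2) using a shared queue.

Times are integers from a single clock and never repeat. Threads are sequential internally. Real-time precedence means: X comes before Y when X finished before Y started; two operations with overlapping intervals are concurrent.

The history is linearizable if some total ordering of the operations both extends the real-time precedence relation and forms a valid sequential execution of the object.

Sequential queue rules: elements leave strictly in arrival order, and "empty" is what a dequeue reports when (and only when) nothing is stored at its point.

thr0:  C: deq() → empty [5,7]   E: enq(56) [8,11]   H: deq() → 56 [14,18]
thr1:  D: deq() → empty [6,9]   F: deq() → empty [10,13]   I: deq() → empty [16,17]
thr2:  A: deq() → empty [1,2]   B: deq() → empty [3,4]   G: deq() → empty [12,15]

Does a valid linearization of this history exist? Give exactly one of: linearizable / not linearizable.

linearizable

witness order: A, B, C, D, F, E, H, G, I
after step 1 (A deq() → empty): queue <>
after step 2 (B deq() → empty): queue <>
after step 3 (C deq() → empty): queue <>
after step 4 (D deq() → empty): queue <>
after step 5 (F deq() → empty): queue <>
after step 6 (E enq(56)): queue <56>
after step 7 (H deq() → 56): queue <>
after step 8 (G deq() → empty): queue <>
after step 9 (I deq() → empty): queue <>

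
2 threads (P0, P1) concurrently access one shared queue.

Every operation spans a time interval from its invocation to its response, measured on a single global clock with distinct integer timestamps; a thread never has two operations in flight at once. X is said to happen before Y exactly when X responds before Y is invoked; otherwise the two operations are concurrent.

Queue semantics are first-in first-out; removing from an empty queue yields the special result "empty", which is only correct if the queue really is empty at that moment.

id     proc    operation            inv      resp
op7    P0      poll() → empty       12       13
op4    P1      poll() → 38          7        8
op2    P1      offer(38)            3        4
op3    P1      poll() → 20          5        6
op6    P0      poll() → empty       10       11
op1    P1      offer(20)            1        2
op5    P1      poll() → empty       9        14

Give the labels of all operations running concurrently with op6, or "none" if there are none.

overlap test against op6 [10,11]: concurrent iff the interval meets 10..11
op1 [1,2]: before
op2 [3,4]: before
op3 [5,6]: before
op4 [7,8]: before
op5 [9,14]: concurrent
op7 [12,13]: after

op5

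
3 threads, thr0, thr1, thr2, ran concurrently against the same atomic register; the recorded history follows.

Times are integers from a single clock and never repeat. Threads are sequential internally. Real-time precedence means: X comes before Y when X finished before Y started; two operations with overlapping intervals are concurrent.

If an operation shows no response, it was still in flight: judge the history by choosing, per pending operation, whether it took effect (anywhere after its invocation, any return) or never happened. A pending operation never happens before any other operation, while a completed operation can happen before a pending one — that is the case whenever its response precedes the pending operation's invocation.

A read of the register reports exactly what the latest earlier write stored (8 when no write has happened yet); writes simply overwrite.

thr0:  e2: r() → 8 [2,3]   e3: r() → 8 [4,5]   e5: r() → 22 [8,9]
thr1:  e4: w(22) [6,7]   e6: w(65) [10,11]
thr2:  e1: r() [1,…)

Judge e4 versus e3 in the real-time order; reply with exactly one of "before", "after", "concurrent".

e4 spans [6,7], e3 spans [4,5]
resp(e3)=5 < inv(e4)=6

after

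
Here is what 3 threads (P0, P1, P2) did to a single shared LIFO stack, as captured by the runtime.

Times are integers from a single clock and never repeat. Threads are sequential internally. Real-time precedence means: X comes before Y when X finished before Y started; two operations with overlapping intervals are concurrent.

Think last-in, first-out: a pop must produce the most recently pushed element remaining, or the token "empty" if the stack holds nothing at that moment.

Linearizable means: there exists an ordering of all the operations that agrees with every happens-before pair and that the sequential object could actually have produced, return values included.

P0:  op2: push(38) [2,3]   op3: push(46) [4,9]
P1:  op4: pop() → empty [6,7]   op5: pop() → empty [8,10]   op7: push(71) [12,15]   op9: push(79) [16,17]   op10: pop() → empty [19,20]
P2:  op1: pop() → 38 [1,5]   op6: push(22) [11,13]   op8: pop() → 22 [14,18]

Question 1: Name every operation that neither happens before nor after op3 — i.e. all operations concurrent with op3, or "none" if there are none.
op1, op4, op5

op3 runs from 4 to 9; window-overlapping ops are concurrent
op1 [1,5]: concurrent
op2 [2,3]: before
op4 [6,7]: concurrent
op5 [8,10]: concurrent
op6 [11,13]: after
op7 [12,15]: after
op8 [14,18]: after
op9 [16,17]: after
op10 [19,20]: after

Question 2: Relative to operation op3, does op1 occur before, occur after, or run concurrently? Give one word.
concurrent

op1 spans [1,5], op3 spans [4,9]
the intervals overlap in both directions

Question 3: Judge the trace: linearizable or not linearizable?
not linearizable

already the first 20 events (up to op10's response at time 20) admit no linearization; the first 19 still do
10 completed operations, 35 real-time-consistent orders — every LIFO stack replay fails
one such order, op1, op2, op3, op4, op5, op6, op7, op8, op9, op10, breaks at step 1 where op1 pop() → 38 is illegal
one such order, op1, op2, op3, op4, op5, op6, op7, op9, op8, op10, breaks at step 1 where op1 pop() → 38 is illegal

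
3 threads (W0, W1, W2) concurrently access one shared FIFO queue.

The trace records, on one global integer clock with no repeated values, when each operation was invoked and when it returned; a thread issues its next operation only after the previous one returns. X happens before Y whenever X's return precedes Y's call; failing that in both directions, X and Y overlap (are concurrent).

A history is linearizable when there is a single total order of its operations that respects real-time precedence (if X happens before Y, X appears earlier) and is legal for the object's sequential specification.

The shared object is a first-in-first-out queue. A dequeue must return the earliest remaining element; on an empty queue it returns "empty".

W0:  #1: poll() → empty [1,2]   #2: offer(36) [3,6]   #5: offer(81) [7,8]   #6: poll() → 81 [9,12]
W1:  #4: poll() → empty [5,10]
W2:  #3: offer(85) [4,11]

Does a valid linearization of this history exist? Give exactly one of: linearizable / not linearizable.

not linearizable

through event 11 a valid linearization exists; event 12 (#6 responding at time 12) ends that
no legal order exists: 20 real-time-consistent candidates over 6 completed FIFO queue operations, all rejected
sample order #1, #2, #3, #4, #5, #6 stalls at step 4 — #4 poll() → empty has no legal effect
sample order #1, #2, #3, #5, #4, #6 stalls at step 5 — #4 poll() → empty has no legal effect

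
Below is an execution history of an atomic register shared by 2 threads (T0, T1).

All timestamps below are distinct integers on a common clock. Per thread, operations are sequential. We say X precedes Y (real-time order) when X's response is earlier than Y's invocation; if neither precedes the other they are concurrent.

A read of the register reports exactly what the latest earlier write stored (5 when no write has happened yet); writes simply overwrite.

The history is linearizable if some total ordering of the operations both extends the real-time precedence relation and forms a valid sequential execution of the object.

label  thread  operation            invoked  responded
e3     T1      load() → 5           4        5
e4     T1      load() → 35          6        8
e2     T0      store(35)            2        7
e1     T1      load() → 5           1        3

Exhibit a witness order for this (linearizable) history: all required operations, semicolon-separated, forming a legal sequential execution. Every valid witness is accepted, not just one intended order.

after step 1 (e1 load() → 5): value 5
after step 2 (e3 load() → 5): value 5
after step 3 (e2 store(35)): value 35
after step 4 (e4 load() → 35): value 35

e1; e3; e2; e4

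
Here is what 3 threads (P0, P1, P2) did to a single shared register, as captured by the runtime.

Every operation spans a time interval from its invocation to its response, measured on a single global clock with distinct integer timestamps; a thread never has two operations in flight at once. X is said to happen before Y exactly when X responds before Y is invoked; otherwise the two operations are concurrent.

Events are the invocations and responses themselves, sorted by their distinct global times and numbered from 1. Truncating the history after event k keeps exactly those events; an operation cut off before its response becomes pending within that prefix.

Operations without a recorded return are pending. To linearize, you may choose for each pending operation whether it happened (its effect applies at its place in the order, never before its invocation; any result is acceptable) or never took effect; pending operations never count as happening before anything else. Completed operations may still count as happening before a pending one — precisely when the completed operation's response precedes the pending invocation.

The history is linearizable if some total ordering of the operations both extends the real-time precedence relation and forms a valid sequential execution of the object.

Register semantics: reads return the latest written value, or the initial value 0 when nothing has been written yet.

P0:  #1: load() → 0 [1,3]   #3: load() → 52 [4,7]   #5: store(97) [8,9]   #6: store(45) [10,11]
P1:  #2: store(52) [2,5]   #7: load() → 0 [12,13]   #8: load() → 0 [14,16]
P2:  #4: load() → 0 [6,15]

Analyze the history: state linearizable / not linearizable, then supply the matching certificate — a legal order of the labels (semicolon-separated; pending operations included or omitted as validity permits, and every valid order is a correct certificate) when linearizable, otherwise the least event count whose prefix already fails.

the violation lands at event 13, #7's response at time 13: events 1..12 linearize, events 1..13 do not
no legal order exists: 3 real-time-consistent candidates over 6 completed register operations, all rejected
including or dropping the 1 pending operation (#4) in any combination fails
take #1, #2, #3, #5, #6, #7 (pending dropped): step 6 already fails, because #7 load() → 0 cannot occur there
take #1, #3, #2, #5, #6, #7 (pending dropped): step 2 already fails, because #3 load() → 52 cannot occur there

not linearizable — minimal violating prefix: 13 events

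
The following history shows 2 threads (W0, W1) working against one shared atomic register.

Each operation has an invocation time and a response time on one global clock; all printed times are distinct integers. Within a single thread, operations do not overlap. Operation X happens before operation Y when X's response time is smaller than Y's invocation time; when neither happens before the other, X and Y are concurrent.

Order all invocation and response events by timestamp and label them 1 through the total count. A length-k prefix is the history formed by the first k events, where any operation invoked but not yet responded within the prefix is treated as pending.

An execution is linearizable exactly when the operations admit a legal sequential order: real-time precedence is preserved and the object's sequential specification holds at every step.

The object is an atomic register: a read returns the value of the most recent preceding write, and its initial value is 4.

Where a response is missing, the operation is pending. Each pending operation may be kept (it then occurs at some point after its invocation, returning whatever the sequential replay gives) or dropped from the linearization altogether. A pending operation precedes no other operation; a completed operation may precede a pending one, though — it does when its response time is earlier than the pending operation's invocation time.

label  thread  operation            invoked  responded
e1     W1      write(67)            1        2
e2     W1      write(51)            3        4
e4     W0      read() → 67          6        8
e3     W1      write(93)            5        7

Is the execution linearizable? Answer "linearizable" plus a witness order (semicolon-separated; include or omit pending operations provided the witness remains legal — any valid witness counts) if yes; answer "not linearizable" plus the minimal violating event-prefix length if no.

already the first 8 events (up to e4's response at time 8) admit no linearization; the first 7 still do
every one of the 2 real-time-consistent orders over 4 completed atomic register ops fails the sequential spec
sample order e1, e2, e3, e4 stalls at step 4 — e4 read() → 67 has no legal effect
sample order e1, e2, e4, e3 stalls at step 3 — e4 read() → 67 has no legal effect

not linearizable — minimal violating prefix: 8 events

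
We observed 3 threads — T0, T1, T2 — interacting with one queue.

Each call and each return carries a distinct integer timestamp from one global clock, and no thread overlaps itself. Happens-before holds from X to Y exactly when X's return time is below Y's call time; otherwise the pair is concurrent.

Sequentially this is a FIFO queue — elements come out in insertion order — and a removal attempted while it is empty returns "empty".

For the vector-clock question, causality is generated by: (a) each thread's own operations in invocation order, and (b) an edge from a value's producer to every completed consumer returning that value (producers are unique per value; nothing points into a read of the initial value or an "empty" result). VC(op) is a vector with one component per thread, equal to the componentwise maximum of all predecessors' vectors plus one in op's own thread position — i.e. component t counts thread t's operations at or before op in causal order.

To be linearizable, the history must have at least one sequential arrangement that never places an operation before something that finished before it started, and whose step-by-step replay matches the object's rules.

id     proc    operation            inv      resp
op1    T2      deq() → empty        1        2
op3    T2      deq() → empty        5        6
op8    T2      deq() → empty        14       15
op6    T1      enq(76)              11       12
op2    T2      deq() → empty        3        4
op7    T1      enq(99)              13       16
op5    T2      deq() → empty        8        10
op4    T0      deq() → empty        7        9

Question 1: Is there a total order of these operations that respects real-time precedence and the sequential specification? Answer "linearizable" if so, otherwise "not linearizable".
cut after 14 events: linearizable; cut after 15 events (op8 responds, time 15): not linearizable
2 orders of the 7 completed queue ops respect real time; none is legal
no escape via the 1 pending operation (op7): every completion choice fails
e.g. op1, op2, op3, op4, op5, op6, op8 (pending dropped): illegal at step 7, since op8 deq() → empty cannot apply there
e.g. op1, op2, op3, op5, op4, op6, op8 (pending dropped): illegal at step 7, since op8 deq() → empty cannot apply there

not linearizable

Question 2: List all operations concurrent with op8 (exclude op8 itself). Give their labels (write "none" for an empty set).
op8 spans [14,15]; an op avoiding the whole window 14..15 is ordered, any other is concurrent
op1 [1,2]: before
op2 [3,4]: before
op3 [5,6]: before
op4 [7,9]: before
op5 [8,10]: before
op6 [11,12]: before
op7 [13,16]: concurrent

op7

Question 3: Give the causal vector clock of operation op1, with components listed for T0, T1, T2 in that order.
VC(op1, invoked at 1): no causal predecessors; +1 on T2 → (0, 0, 1)
VC(op6, invoked at 11): no causal predecessors; +1 on T1 → (0, 1, 0)
VC(op4, invoked at 7): no causal predecessors; +1 on T0 → (1, 0, 0)
VC(op2, invoked at 3): max of VC(op1)=(0, 0, 1), then +1 on thread T2 → (0, 0, 2)
VC(op7, invoked at 13): max of VC(op6)=(0, 1, 0), then +1 on thread T1 → (0, 2, 0)
VC(op3, invoked at 5): max of VC(op2)=(0, 0, 2), then +1 on thread T2 → (0, 0, 3)
VC(op5, invoked at 8): max of VC(op3)=(0, 0, 3), then +1 on thread T2 → (0, 0, 4)
VC(op8, invoked at 14): max of VC(op5)=(0, 0, 4), then +1 on thread T2 → (0, 0, 5)
target: VC(op1) = (0, 0, 1)

(0, 0, 1)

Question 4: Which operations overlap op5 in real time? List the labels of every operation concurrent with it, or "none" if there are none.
concurrent with op5 ([8,10]): every op whose interval crosses 8..10
op1 [1,2]: before
op2 [3,4]: before
op3 [5,6]: before
op4 [7,9]: concurrent
op6 [11,12]: after
op7 [13,16]: after
op8 [14,15]: after

op4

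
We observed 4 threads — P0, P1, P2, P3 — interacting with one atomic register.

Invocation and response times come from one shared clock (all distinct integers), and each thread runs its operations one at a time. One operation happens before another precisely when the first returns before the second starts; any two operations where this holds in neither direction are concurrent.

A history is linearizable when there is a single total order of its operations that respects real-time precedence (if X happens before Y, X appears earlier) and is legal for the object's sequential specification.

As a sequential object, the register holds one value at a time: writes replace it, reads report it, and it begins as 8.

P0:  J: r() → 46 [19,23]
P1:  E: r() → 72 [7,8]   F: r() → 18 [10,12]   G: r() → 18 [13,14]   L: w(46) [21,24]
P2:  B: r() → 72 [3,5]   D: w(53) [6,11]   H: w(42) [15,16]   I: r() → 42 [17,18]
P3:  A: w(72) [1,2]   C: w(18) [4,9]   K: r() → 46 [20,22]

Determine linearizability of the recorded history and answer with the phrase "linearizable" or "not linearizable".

linearizable

one valid linearization: A, B, E, D, C, F, G, H, I, L, J, K
after step 1 (A w(72)): value 72
after step 2 (B r() → 72): value 72
after step 3 (E r() → 72): value 72
after step 4 (D w(53)): value 53
after step 5 (C w(18)): value 18
after step 6 (F r() → 18): value 18
after step 7 (G r() → 18): value 18
after step 8 (H w(42)): value 42
after step 9 (I r() → 42): value 42
after step 10 (L w(46)): value 46
after step 11 (J r() → 46): value 46
after step 12 (K r() → 46): value 46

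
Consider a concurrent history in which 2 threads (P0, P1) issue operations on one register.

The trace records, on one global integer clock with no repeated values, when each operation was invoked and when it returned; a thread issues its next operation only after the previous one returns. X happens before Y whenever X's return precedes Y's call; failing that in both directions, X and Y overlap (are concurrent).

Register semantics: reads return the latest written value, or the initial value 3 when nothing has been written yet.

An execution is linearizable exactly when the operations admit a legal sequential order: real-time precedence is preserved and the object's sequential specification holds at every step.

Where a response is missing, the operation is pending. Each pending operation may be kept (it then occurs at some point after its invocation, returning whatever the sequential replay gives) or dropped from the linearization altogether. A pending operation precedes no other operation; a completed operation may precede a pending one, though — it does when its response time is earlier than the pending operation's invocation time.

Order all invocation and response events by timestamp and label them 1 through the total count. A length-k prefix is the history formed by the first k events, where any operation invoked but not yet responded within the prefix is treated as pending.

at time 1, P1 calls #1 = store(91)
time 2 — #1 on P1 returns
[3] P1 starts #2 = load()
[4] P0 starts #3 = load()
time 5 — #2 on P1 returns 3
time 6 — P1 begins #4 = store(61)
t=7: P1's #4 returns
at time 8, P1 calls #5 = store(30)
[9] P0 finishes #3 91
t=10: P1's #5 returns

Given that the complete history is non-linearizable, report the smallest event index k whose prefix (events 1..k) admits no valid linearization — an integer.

5

events 1..4 are linearizable; a witness order is #1:
1. #1 store(91), leaving value 91
at event 5 (#2's time-5 response) nothing linearizes any more
every completion of the 1 pending operation (#3) was checked; none linearizes
e.g. #1, #2 (pending dropped): illegal at step 2, since #2 load() → 3 cannot apply there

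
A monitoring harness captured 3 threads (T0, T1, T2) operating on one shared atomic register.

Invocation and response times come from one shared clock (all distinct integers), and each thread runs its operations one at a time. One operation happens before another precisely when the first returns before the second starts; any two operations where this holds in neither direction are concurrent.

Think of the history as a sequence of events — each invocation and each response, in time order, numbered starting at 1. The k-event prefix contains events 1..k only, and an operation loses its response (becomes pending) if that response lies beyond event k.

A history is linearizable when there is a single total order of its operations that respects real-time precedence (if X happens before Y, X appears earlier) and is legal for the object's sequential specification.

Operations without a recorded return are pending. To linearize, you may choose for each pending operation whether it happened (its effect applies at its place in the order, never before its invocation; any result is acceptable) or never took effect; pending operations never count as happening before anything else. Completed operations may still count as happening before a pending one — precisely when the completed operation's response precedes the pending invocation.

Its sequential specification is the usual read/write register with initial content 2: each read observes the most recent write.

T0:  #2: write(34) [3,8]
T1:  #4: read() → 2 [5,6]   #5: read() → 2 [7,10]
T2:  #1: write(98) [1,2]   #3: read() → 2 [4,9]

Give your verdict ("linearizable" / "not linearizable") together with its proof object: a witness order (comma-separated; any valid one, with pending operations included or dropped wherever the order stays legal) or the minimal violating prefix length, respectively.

not linearizable — minimal violating prefix: 6 events

the violation lands at event 6, #4's response at time 6: events 1..5 linearize, events 1..6 do not
a single order respects real time; the 2 completed atomic register operations fail replay along it
completion choices over the 2 pending operations (#2, #3) were checked; none helps
for example #1, #4 (pending dropped) fails at step 2: #4 read() → 2 is not legal there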